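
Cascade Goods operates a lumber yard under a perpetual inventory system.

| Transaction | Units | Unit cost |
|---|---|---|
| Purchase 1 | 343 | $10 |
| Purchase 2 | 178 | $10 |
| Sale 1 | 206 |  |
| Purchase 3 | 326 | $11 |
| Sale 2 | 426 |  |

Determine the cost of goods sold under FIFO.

Sale 1 (206) [FIFO — oldest first]: 206 @ $10 = $2,060
Sale 2 (426) [FIFO — oldest first]: 137 @ $10 + 178 @ $10 + 111 @ $11 = $4,371
Total COGS = $2,060 + $4,371 = $6,431
Ending inventory: 215 @ $11 = $2,365
Check: goods available $8,796 = COGS $6,431 + ending $2,365

COGS = $6,431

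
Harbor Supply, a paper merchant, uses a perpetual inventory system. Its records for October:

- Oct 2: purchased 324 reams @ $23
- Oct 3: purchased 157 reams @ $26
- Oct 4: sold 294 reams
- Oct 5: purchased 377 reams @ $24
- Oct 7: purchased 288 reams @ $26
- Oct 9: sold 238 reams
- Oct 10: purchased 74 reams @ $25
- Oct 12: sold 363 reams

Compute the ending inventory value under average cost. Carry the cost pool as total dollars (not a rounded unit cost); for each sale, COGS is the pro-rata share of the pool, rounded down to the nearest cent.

After Oct 2: 324 on hand, pool $7,452.00 (≈ $23.0000 each)
After Oct 3: 481 on hand, pool $11,534.00 (≈ $23.9792 each)
Oct 4, sell 294: 294/481 × $11,534.00 → $7,049.88
After Oct 5: 564 on hand, pool $13,532.12 (≈ $23.9931 each)
After Oct 7: 852 on hand, pool $21,020.12 (≈ $24.6715 each)
Oct 9, sell 238: 238/852 × $21,020.12 → $5,871.81
After Oct 10: 688 on hand, pool $16,998.31 (≈ $24.7068 each)
Oct 12, sell 363: 363/688 × $16,998.31 → $8,968.58
Total COGS = $7,049.88 + $5,871.81 + $8,968.58 = $21,890.27
Ending inventory (cost pool remaining) = $8,029.73

Ending inventory = $8,029.73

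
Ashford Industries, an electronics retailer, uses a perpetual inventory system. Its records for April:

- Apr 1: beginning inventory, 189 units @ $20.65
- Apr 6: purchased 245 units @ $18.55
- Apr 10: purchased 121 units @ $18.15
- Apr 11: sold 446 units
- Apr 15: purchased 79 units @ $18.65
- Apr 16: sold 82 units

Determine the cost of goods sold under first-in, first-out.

Apr 11, 446 sold [FIFO — oldest first]: 189 @ $20.65 + 245 @ $18.55 + 12 @ $18.15 = $8,665.40
Apr 16, 82 sold [FIFO — oldest first]: 82 @ $18.15 = $1,488.30
Total COGS = $8,665.40 + $1,488.30 = $10,153.70
Ending inventory: 27 @ $18.15 + 79 @ $18.65 = $1,963.40

COGS = $10,153.70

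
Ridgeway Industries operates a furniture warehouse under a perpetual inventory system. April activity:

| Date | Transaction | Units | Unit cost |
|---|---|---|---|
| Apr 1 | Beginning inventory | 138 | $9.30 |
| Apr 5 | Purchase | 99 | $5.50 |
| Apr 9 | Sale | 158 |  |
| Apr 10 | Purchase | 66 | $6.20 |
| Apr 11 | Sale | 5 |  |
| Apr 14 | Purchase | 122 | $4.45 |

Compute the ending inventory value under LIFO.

Ending inventory = $1,655.80

Apr 9, 158 sold [LIFO — newest first]: 99 @ $5.50 + 59 @ $9.30 = $1,093.20
Apr 11, 5 sold [LIFO — newest first]: 5 @ $6.20 = $31.00
Total COGS = $1,093.20 + $31.00 = $1,124.20
Ending inventory: 79 @ $9.30 + 61 @ $6.20 + 122 @ $4.45 = $1,655.80
Check: goods available $2,780.00 = COGS $1,124.20 + ending $1,655.80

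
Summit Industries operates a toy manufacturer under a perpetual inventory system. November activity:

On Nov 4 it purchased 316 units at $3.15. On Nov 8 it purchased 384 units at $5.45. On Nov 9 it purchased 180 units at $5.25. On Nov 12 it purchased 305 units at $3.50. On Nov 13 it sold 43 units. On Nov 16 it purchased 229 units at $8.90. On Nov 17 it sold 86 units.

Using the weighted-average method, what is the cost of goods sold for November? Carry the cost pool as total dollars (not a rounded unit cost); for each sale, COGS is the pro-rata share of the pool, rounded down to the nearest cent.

After Nov 4: 316 on hand, pool $995.40 (≈ $3.1500 each)
After Nov 8: 700 on hand, pool $3,088.20 (≈ $4.4117 each)
After Nov 9: 880 on hand, pool $4,033.20 (≈ $4.5832 each)
After Nov 12: 1185 on hand, pool $5,100.70 (≈ $4.3044 each)
Nov 13, sell 43: 43/1185 × $5,100.70 → $185.08
After Nov 16: 1371 on hand, pool $6,953.72 (≈ $5.0720 each)
Nov 17, sell 86: 86/1371 × $6,953.72 → $436.19
Total COGS = $185.08 + $436.19 = $621.27
Ending inventory (cost pool remaining) = $6,517.53

COGS = $621.27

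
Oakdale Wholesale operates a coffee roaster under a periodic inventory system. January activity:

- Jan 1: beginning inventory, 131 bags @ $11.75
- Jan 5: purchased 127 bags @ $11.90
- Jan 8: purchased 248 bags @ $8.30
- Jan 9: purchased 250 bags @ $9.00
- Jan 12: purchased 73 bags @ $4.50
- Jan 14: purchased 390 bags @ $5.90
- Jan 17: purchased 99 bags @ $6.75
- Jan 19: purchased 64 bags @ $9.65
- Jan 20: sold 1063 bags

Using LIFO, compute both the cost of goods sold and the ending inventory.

Jan 20, 1063 sold [LIFO — newest first]: 64 @ $9.65 + 99 @ $6.75 + 390 @ $5.90 + 73 @ $4.50 + 250 @ $9.00 + 187 @ $8.30 = $7,717.45
Ending inventory: 131 @ $11.75 + 127 @ $11.90 + 61 @ $8.30 = $3,556.85

COGS = $7,717.45; ending inventory = $3,556.85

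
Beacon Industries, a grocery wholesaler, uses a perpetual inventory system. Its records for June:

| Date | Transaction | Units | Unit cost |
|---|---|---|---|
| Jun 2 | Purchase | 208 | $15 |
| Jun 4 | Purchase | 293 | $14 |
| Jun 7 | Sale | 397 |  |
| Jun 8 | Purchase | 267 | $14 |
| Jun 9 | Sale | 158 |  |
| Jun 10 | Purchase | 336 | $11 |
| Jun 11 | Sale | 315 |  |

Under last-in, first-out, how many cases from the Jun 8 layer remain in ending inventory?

109

Jun 7, 397 sold [LIFO — newest first]: 293 @ $14 + 104 @ $15 = $5,662
Jun 9, 158 sold [LIFO — newest first]: 158 @ $14 = $2,212
Jun 11, 315 sold [LIFO — newest first]: 315 @ $11 = $3,465
Total COGS = $5,662 + $2,212 + $3,465 = $11,339
Ending inventory: 104 @ $15 + 109 @ $14 + 21 @ $11 = $3,317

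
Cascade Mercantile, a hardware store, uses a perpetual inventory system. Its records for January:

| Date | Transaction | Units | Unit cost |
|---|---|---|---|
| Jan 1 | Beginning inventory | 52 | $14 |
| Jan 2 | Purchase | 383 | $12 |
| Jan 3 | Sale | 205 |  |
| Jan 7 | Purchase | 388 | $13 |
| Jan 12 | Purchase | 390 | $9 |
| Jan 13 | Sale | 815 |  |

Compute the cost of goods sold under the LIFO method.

COGS = $11,458

Jan 3, 205 sold [LIFO — newest first]: 205 @ $12 = $2,460
Jan 13, 815 sold [LIFO — newest first]: 390 @ $9 + 388 @ $13 + 37 @ $12 = $8,998
Total COGS = $2,460 + $8,998 = $11,458
Ending inventory: 52 @ $14 + 141 @ $12 = $2,420
Check: goods available $13,878 = COGS $11,458 + ending $2,420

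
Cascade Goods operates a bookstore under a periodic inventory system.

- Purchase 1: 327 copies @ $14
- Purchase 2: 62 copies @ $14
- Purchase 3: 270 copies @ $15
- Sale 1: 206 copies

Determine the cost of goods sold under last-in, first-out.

COGS = $3,090

Sale 1 (206) [LIFO — newest first]: 206 @ $15 = $3,090
Ending inventory: 327 @ $14 + 62 @ $14 + 64 @ $15 = $6,406
Check: goods available $9,496 = COGS $3,090 + ending $6,406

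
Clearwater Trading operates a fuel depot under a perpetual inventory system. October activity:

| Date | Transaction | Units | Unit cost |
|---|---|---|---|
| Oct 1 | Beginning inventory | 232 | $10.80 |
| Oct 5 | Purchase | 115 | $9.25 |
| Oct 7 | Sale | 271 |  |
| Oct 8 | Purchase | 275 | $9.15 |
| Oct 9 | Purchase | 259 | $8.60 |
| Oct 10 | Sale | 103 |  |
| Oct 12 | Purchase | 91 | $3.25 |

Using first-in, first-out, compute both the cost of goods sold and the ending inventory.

Oct 7, 271 sold [FIFO — oldest first]: 232 @ $10.80 + 39 @ $9.25 = $2,866.35
Oct 10, 103 sold [FIFO — oldest first]: 76 @ $9.25 + 27 @ $9.15 = $950.05
Total COGS = $2,866.35 + $950.05 = $3,816.40
Ending inventory: 248 @ $9.15 + 259 @ $8.60 + 91 @ $3.25 = $4,792.35
Check: goods available $8,608.75 = COGS $3,816.40 + ending $4,792.35

COGS = $3,816.40; ending inventory = $4,792.35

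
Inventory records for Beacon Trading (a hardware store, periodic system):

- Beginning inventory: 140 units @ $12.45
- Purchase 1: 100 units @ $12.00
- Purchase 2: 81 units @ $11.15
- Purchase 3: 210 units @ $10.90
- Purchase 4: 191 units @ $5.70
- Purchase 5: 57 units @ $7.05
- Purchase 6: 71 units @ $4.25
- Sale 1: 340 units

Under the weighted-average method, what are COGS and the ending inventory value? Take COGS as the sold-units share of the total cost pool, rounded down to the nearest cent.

Sale 1, sell 340: 340/850 × $7,927.45 → $3,170.98
Ending inventory (cost pool remaining) = $4,756.47

COGS = $3,170.98; ending inventory = $4,756.47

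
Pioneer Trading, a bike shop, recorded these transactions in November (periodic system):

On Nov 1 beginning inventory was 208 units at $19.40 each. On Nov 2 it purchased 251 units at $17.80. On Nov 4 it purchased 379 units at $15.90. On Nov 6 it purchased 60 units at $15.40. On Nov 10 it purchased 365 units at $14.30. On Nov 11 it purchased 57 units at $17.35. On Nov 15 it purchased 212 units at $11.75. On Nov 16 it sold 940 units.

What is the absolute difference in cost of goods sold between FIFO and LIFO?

$2,518.85

FIFO COGS: 208 @ $19.40 + 251 @ $17.80 + 379 @ $15.90 + 60 @ $15.40 + 42 @ $14.30 = $16,053.70
LIFO COGS: 212 @ $11.75 + 57 @ $17.35 + 365 @ $14.30 + 60 @ $15.40 + 246 @ $15.90 = $13,534.85
Difference = |$16,053.70 − $13,534.85| = $2,518.85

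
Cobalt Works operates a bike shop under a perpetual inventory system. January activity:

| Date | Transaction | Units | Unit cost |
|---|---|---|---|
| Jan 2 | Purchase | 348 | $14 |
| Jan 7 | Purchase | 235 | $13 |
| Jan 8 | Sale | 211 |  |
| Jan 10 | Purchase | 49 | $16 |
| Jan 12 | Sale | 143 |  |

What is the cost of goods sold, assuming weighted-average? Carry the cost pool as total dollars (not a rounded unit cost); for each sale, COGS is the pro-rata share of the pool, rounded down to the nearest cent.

After Jan 2: 348 on hand, pool $4,872.00 (≈ $14.0000 each)
After Jan 7: 583 on hand, pool $7,927.00 (≈ $13.5969 each)
Jan 8, sell 211: 211/583 × $7,927.00 → $2,868.94
After Jan 10: 421 on hand, pool $5,842.06 (≈ $13.8766 each)
Jan 12, sell 143: 143/421 × $5,842.06 → $1,984.35
Total COGS = $2,868.94 + $1,984.35 = $4,853.29
Ending inventory (cost pool remaining) = $3,857.71

COGS = $4,853.29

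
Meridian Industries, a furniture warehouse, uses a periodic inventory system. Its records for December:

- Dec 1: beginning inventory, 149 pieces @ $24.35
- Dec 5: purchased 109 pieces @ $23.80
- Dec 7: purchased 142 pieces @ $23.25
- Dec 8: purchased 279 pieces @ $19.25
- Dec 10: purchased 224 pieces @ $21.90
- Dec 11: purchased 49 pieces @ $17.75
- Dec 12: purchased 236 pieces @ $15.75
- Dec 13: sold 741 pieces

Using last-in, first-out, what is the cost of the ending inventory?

Dec 13, 741 sold [LIFO — newest first]: 236 @ $15.75 + 49 @ $17.75 + 224 @ $21.90 + 232 @ $19.25 = $13,958.35
Ending inventory: 149 @ $24.35 + 109 @ $23.80 + 142 @ $23.25 + 47 @ $19.25 = $10,428.60
Check: goods available $24,386.95 = COGS $13,958.35 + ending $10,428.60

Ending inventory = $10,428.60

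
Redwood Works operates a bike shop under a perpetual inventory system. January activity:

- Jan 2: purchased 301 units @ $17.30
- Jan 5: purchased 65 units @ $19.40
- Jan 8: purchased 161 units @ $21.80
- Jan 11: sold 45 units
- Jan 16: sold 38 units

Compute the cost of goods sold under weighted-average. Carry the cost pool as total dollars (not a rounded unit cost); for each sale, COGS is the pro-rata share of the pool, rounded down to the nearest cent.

COGS = $1,571.49

After Jan 2: 301 on hand, pool $5,207.30 (≈ $17.3000 each)
After Jan 5: 366 on hand, pool $6,468.30 (≈ $17.6730 each)
After Jan 8: 527 on hand, pool $9,978.10 (≈ $18.9338 each)
Jan 11, sell 45: 45/527 × $9,978.10 → $852.01
Jan 16, sell 38: 38/482 × $9,126.09 → $719.48
Total COGS = $852.01 + $719.48 = $1,571.49
Ending inventory (cost pool remaining) = $8,406.61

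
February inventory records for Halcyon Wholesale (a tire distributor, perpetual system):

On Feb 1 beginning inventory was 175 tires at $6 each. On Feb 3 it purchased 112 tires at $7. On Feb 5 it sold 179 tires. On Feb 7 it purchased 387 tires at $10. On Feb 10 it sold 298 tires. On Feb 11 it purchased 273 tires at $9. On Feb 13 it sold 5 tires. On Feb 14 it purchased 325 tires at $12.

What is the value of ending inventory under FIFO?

Ending inventory = $8,277

Feb 5, 179 sold [FIFO — oldest first]: 175 @ $6 + 4 @ $7 = $1,078
Feb 10, 298 sold [FIFO — oldest first]: 108 @ $7 + 190 @ $10 = $2,656
Feb 13, 5 sold [FIFO — oldest first]: 5 @ $10 = $50
Total COGS = $1,078 + $2,656 + $50 = $3,784
Ending inventory: 192 @ $10 + 273 @ $9 + 325 @ $12 = $8,277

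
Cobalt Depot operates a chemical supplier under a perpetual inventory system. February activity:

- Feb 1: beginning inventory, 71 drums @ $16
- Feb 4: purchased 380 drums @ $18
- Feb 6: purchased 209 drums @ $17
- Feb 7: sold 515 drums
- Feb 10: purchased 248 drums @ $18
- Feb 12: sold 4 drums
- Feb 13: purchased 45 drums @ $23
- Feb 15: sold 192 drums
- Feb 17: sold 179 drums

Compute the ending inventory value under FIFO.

Feb 7, 515 sold [FIFO — oldest first]: 71 @ $16 + 380 @ $18 + 64 @ $17 = $9,064
Feb 12, 4 sold [FIFO — oldest first]: 4 @ $17 = $68
Feb 15, 192 sold [FIFO — oldest first]: 141 @ $17 + 51 @ $18 = $3,315
Feb 17, 179 sold [FIFO — oldest first]: 179 @ $18 = $3,222
Total COGS = $9,064 + $68 + $3,315 + $3,222 = $15,669
Ending inventory: 18 @ $18 + 45 @ $23 = $1,359

Ending inventory = $1,359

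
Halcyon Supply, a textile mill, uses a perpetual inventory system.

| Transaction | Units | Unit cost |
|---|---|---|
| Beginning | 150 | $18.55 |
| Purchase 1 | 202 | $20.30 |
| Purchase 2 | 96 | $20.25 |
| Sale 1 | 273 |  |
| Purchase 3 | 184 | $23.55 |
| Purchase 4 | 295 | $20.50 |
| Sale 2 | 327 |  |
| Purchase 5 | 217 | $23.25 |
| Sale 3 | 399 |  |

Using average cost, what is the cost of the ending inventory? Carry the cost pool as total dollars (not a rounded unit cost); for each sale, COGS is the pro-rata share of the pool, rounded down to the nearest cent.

After Beginning: 150 on hand, pool $2,782.50 (≈ $18.5500 each)
After Purchase 1: 352 on hand, pool $6,883.10 (≈ $19.5543 each)
After Purchase 2: 448 on hand, pool $8,827.10 (≈ $19.7033 each)
Sale 1, sell 273: 273/448 × $8,827.10 → $5,379.01
After Purchase 3: 359 on hand, pool $7,781.29 (≈ $21.6749 each)
After Purchase 4: 654 on hand, pool $13,828.79 (≈ $21.1449 each)
Sale 2, sell 327: 327/654 × $13,828.79 → $6,914.39
After Purchase 5: 544 on hand, pool $11,959.65 (≈ $21.9847 each)
Sale 3, sell 399: 399/544 × $11,959.65 → $8,771.87
Total COGS = $5,379.01 + $6,914.39 + $8,771.87 = $21,065.27
Ending inventory (cost pool remaining) = $3,187.78

Ending inventory = $3,187.78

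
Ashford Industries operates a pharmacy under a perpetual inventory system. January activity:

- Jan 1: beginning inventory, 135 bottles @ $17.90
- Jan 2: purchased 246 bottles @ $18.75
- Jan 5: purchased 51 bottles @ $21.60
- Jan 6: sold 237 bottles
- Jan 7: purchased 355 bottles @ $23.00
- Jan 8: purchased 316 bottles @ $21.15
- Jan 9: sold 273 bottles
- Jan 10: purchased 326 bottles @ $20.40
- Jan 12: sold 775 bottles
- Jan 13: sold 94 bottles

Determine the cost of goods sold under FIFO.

COGS = $28,609.40

Jan 6, 237 sold [FIFO — oldest first]: 135 @ $17.90 + 102 @ $18.75 = $4,329.00
Jan 9, 273 sold [FIFO — oldest first]: 144 @ $18.75 + 51 @ $21.60 + 78 @ $23.00 = $5,595.60
Jan 12, 775 sold [FIFO — oldest first]: 277 @ $23.00 + 316 @ $21.15 + 182 @ $20.40 = $16,767.20
Jan 13, 94 sold [FIFO — oldest first]: 94 @ $20.40 = $1,917.60
Total COGS = $4,329.00 + $5,595.60 + $16,767.20 + $1,917.60 = $28,609.40
Ending inventory: 50 @ $20.40 = $1,020.00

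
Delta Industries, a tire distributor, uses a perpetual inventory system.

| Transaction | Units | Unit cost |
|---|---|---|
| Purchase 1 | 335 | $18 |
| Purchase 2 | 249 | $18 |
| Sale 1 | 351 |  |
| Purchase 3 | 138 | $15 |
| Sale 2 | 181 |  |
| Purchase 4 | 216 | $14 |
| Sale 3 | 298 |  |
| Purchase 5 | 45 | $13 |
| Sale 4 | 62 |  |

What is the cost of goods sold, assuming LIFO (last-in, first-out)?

Sale 1 (351) [LIFO — newest first]: 249 @ $18 + 102 @ $18 = $6,318
Sale 2 (181) [LIFO — newest first]: 138 @ $15 + 43 @ $18 = $2,844
Sale 3 (298) [LIFO — newest first]: 216 @ $14 + 82 @ $18 = $4,500
Sale 4 (62) [LIFO — newest first]: 45 @ $13 + 17 @ $18 = $891
Total COGS = $6,318 + $2,844 + $4,500 + $891 = $14,553
Ending inventory: 91 @ $18 = $1,638

COGS = $14,553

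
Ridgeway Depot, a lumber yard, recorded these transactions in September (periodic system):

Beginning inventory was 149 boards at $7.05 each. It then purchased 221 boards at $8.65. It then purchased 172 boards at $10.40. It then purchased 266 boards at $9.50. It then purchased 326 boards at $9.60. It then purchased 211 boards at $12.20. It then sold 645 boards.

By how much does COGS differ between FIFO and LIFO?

$1,000.40

FIFO COGS: 149 @ $7.05 + 221 @ $8.65 + 172 @ $10.40 + 103 @ $9.50 = $5,729.40
LIFO COGS: 211 @ $12.20 + 326 @ $9.60 + 108 @ $9.50 = $6,729.80
Difference = |$5,729.40 − $6,729.80| = $1,000.40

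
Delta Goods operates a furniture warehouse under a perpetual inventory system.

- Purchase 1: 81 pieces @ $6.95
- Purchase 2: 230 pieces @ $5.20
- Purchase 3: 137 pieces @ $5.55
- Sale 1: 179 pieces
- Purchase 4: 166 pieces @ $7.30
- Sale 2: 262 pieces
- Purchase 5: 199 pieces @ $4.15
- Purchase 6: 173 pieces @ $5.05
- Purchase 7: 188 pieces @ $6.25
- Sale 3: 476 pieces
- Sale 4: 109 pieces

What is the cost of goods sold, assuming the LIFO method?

Sale 1 (179) [LIFO — newest first]: 137 @ $5.55 + 42 @ $5.20 = $978.75
Sale 2 (262) [LIFO — newest first]: 166 @ $7.30 + 96 @ $5.20 = $1,711.00
Sale 3 (476) [LIFO — newest first]: 188 @ $6.25 + 173 @ $5.05 + 115 @ $4.15 = $2,525.90
Sale 4 (109) [LIFO — newest first]: 84 @ $4.15 + 25 @ $5.20 = $478.60
Total COGS = $978.75 + $1,711.00 + $2,525.90 + $478.60 = $5,694.25
Ending inventory: 81 @ $6.95 + 67 @ $5.20 = $911.35

COGS = $5,694.25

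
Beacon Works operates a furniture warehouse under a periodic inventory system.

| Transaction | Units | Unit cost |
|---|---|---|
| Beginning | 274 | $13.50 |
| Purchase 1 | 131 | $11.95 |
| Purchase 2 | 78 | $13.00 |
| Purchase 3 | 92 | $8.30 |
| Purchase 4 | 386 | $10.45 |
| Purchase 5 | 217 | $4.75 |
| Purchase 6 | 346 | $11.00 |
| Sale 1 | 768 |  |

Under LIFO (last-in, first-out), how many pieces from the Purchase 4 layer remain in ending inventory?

181

Sale 1 (768) [LIFO — newest first]: 346 @ $11.00 + 217 @ $4.75 + 205 @ $10.45 = $6,979.00
Ending inventory: 274 @ $13.50 + 131 @ $11.95 + 78 @ $13.00 + 92 @ $8.30 + 181 @ $10.45 = $8,933.50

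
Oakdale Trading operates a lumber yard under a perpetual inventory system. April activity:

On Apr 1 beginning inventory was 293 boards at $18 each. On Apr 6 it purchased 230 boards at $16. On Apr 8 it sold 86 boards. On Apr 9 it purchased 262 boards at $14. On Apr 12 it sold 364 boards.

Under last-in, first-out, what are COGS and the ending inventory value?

Apr 8, 86 sold [LIFO — newest first]: 86 @ $16 = $1,376
Apr 12, 364 sold [LIFO — newest first]: 262 @ $14 + 102 @ $16 = $5,300
Total COGS = $1,376 + $5,300 = $6,676
Ending inventory: 293 @ $18 + 42 @ $16 = $5,946
Check: goods available $12,622 = COGS $6,676 + ending $5,946

COGS = $6,676; ending inventory = $5,946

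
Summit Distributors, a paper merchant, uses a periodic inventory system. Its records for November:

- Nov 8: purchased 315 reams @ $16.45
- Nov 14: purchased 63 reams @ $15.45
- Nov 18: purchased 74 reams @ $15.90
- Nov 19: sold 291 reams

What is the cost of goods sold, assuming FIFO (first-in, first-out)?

COGS = $4,786.95

Nov 19, 291 sold [FIFO — oldest first]: 291 @ $16.45 = $4,786.95
Ending inventory: 24 @ $16.45 + 63 @ $15.45 + 74 @ $15.90 = $2,544.75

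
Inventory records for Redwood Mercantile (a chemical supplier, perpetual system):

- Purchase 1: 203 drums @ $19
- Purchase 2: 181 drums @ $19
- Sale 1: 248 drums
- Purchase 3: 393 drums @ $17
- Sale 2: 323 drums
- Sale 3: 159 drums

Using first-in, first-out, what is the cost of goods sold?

Sale 1 (248) [FIFO — oldest first]: 203 @ $19 + 45 @ $19 = $4,712
Sale 2 (323) [FIFO — oldest first]: 136 @ $19 + 187 @ $17 = $5,763
Sale 3 (159) [FIFO — oldest first]: 159 @ $17 = $2,703
Total COGS = $4,712 + $5,763 + $2,703 = $13,178
Ending inventory: 47 @ $17 = $799

COGS = $13,178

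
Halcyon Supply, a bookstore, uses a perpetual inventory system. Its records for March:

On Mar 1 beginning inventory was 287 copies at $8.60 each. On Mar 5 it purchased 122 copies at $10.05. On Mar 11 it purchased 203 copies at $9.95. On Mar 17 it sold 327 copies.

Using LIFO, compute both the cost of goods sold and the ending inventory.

COGS = $3,263.15; ending inventory = $2,451.00

Mar 17, 327 sold [LIFO — newest first]: 203 @ $9.95 + 122 @ $10.05 + 2 @ $8.60 = $3,263.15
Ending inventory: 285 @ $8.60 = $2,451.00
Check: goods available $5,714.15 = COGS $3,263.15 + ending $2,451.00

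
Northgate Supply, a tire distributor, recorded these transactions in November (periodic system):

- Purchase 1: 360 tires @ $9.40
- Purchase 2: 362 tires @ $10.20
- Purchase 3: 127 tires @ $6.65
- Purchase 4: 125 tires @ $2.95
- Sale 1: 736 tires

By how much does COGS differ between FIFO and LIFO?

FIFO COGS: 360 @ $9.40 + 362 @ $10.20 + 14 @ $6.65 = $7,169.50
LIFO COGS: 125 @ $2.95 + 127 @ $6.65 + 362 @ $10.20 + 122 @ $9.40 = $6,052.50
Difference = |$7,169.50 − $6,052.50| = $1,117.00

$1,117.00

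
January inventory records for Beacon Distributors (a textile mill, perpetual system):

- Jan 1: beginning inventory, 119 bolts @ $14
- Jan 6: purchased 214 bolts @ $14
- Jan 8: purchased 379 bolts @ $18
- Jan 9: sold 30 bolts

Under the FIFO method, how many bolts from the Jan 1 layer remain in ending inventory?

89

Jan 9, 30 sold [FIFO — oldest first]: 30 @ $14 = $420
Ending inventory: 89 @ $14 + 214 @ $14 + 379 @ $18 = $11,064
Check: goods available $11,484 = COGS $420 + ending $11,064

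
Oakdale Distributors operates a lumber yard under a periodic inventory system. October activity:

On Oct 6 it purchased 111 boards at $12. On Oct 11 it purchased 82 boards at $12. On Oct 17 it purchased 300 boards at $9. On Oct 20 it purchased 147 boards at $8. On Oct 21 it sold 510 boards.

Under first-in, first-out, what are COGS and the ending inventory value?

COGS = $5,152; ending inventory = $1,040

Oct 21, 510 sold [FIFO — oldest first]: 111 @ $12 + 82 @ $12 + 300 @ $9 + 17 @ $8 = $5,152
Ending inventory: 130 @ $8 = $1,040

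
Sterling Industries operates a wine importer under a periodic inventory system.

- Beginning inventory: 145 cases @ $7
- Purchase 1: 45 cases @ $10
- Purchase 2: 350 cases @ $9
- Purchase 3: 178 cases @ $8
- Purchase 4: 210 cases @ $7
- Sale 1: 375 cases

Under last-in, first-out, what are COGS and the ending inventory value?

Sale 1 (375) [LIFO — newest first]: 210 @ $7 + 165 @ $8 = $2,790
Ending inventory: 145 @ $7 + 45 @ $10 + 350 @ $9 + 13 @ $8 = $4,719

COGS = $2,790; ending inventory = $4,719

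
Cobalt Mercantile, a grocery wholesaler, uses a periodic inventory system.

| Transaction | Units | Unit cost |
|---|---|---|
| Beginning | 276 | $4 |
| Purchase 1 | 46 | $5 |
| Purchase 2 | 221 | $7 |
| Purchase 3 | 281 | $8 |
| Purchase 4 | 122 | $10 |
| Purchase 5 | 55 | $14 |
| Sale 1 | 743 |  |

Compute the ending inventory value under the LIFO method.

Ending inventory = $1,032

Sale 1 (743) [LIFO — newest first]: 55 @ $14 + 122 @ $10 + 281 @ $8 + 221 @ $7 + 46 @ $5 + 18 @ $4 = $6,087
Ending inventory: 258 @ $4 = $1,032
Check: goods available $7,119 = COGS $6,087 + ending $1,032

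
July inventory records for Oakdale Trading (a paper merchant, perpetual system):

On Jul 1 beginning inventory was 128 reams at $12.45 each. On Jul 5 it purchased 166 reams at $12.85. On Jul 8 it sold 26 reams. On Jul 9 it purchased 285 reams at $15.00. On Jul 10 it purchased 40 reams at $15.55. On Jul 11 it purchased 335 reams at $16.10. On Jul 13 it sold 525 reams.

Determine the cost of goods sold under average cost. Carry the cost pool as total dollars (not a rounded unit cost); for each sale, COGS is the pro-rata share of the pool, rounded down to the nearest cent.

After Jul 1: 128 on hand, pool $1,593.60 (≈ $12.4500 each)
After Jul 5: 294 on hand, pool $3,726.70 (≈ $12.6759 each)
Jul 8, sell 26: 26/294 × $3,726.70 → $329.57
After Jul 9: 553 on hand, pool $7,672.13 (≈ $13.8737 each)
After Jul 10: 593 on hand, pool $8,294.13 (≈ $13.9867 each)
After Jul 11: 928 on hand, pool $13,687.63 (≈ $14.7496 each)
Jul 13, sell 525: 525/928 × $13,687.63 → $7,743.54
Total COGS = $329.57 + $7,743.54 = $8,073.11
Ending inventory (cost pool remaining) = $5,944.09

COGS = $8,073.11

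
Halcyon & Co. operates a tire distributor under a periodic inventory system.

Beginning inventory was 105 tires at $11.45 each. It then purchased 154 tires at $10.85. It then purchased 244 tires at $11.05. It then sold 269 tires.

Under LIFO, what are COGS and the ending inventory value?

COGS = $2,967.45; ending inventory = $2,601.90

Sale 1 (269) [LIFO — newest first]: 244 @ $11.05 + 25 @ $10.85 = $2,967.45
Ending inventory: 105 @ $11.45 + 129 @ $10.85 = $2,601.90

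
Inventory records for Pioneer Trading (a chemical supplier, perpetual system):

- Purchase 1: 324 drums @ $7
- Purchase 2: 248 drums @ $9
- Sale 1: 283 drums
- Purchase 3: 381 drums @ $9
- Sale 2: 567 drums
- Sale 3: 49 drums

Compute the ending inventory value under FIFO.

Sale 1 (283) [FIFO — oldest first]: 283 @ $7 = $1,981
Sale 2 (567) [FIFO — oldest first]: 41 @ $7 + 248 @ $9 + 278 @ $9 = $5,021
Sale 3 (49) [FIFO — oldest first]: 49 @ $9 = $441
Total COGS = $1,981 + $5,021 + $441 = $7,443
Ending inventory: 54 @ $9 = $486

Ending inventory = $486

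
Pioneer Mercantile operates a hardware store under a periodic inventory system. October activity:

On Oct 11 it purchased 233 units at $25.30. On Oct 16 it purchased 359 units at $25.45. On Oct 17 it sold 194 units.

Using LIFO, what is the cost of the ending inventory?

Oct 17, 194 sold [LIFO — newest first]: 194 @ $25.45 = $4,937.30
Ending inventory: 233 @ $25.30 + 165 @ $25.45 = $10,094.15
Check: goods available $15,031.45 = COGS $4,937.30 + ending $10,094.15

Ending inventory = $10,094.15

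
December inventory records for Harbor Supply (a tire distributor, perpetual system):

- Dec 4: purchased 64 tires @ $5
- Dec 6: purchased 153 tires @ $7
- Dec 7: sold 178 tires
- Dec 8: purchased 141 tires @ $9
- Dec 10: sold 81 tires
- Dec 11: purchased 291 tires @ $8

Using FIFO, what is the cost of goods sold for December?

Dec 7, 178 sold [FIFO — oldest first]: 64 @ $5 + 114 @ $7 = $1,118
Dec 10, 81 sold [FIFO — oldest first]: 39 @ $7 + 42 @ $9 = $651
Total COGS = $1,118 + $651 = $1,769
Ending inventory: 99 @ $9 + 291 @ $8 = $3,219

COGS = $1,769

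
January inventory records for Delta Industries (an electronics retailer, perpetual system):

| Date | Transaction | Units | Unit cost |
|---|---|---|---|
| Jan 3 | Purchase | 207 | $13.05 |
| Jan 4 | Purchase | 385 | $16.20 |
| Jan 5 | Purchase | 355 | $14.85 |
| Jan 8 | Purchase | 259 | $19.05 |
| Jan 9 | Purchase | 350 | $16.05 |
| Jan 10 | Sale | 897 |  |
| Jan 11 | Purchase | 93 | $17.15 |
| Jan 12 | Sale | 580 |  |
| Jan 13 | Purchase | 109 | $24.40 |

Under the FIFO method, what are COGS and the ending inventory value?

COGS = $23,493.60; ending inventory = $5,522.50

Jan 10, 897 sold [FIFO — oldest first]: 207 @ $13.05 + 385 @ $16.20 + 305 @ $14.85 = $13,467.60
Jan 12, 580 sold [FIFO — oldest first]: 50 @ $14.85 + 259 @ $19.05 + 271 @ $16.05 = $10,026.00
Total COGS = $13,467.60 + $10,026.00 = $23,493.60
Ending inventory: 79 @ $16.05 + 93 @ $17.15 + 109 @ $24.40 = $5,522.50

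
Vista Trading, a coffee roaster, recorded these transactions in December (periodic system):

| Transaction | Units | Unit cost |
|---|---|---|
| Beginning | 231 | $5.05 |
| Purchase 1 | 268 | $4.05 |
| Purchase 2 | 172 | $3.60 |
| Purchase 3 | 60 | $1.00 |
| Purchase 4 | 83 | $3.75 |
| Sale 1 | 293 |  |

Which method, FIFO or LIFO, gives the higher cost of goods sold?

FIFO

FIFO COGS: 231 @ $5.05 + 62 @ $4.05 = $1,417.65
LIFO COGS: 83 @ $3.75 + 60 @ $1.00 + 150 @ $3.60 = $911.25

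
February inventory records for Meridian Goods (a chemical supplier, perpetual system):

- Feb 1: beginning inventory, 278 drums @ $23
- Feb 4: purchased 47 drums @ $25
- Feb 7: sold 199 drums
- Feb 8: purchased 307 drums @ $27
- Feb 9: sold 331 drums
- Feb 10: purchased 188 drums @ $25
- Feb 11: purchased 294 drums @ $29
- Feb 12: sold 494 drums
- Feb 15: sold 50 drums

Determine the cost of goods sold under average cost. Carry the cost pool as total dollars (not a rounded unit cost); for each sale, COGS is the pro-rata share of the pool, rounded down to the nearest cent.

After Feb 1: 278 on hand, pool $6,394.00 (≈ $23.0000 each)
After Feb 4: 325 on hand, pool $7,569.00 (≈ $23.2892 each)
Feb 7, sell 199: 199/325 × $7,569.00 → $4,634.55
After Feb 8: 433 on hand, pool $11,223.45 (≈ $25.9202 each)
Feb 9, sell 331: 331/433 × $11,223.45 → $8,579.58
After Feb 10: 290 on hand, pool $7,343.87 (≈ $25.3237 each)
After Feb 11: 584 on hand, pool $15,869.87 (≈ $27.1744 each)
Feb 12, sell 494: 494/584 × $15,869.87 → $13,424.17
Feb 15, sell 50: 50/90 × $2,445.70 → $1,358.72
Total COGS = $4,634.55 + $8,579.58 + $13,424.17 + $1,358.72 = $27,997.02
Ending inventory (cost pool remaining) = $1,086.98

COGS = $27,997.02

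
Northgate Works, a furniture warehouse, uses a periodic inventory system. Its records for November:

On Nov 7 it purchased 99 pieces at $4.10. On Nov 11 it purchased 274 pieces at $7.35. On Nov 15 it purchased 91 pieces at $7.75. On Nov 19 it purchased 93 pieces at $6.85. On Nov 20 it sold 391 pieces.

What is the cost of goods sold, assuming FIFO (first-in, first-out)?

COGS = $2,559.30

Nov 20, 391 sold [FIFO — oldest first]: 99 @ $4.10 + 274 @ $7.35 + 18 @ $7.75 = $2,559.30
Ending inventory: 73 @ $7.75 + 93 @ $6.85 = $1,202.80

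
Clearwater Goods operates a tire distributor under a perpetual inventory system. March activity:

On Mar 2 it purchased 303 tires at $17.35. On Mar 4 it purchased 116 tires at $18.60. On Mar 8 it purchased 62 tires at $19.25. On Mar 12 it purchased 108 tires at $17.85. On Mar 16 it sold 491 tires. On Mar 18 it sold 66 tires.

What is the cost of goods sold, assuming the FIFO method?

COGS = $9,964.75

Mar 16, 491 sold [FIFO — oldest first]: 303 @ $17.35 + 116 @ $18.60 + 62 @ $19.25 + 10 @ $17.85 = $8,786.65
Mar 18, 66 sold [FIFO — oldest first]: 66 @ $17.85 = $1,178.10
Total COGS = $8,786.65 + $1,178.10 = $9,964.75
Ending inventory: 32 @ $17.85 = $571.20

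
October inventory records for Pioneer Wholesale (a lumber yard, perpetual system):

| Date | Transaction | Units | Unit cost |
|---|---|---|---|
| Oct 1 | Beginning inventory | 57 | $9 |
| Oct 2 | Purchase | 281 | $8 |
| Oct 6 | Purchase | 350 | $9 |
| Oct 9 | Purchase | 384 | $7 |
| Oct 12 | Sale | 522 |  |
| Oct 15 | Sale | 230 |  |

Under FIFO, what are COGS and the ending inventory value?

COGS = $6,359; ending inventory = $2,240

Oct 12, 522 sold [FIFO — oldest first]: 57 @ $9 + 281 @ $8 + 184 @ $9 = $4,417
Oct 15, 230 sold [FIFO — oldest first]: 166 @ $9 + 64 @ $7 = $1,942
Total COGS = $4,417 + $1,942 = $6,359
Ending inventory: 320 @ $7 = $2,240
Check: goods available $8,599 = COGS $6,359 + ending $2,240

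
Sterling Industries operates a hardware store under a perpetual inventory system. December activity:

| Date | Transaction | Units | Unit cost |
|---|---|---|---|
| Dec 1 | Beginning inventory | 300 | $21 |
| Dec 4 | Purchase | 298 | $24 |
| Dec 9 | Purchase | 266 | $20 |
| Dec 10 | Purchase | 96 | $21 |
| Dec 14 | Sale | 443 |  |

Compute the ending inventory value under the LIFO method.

Dec 14, 443 sold [LIFO — newest first]: 96 @ $21 + 266 @ $20 + 81 @ $24 = $9,280
Ending inventory: 300 @ $21 + 217 @ $24 = $11,508
Check: goods available $20,788 = COGS $9,280 + ending $11,508

Ending inventory = $11,508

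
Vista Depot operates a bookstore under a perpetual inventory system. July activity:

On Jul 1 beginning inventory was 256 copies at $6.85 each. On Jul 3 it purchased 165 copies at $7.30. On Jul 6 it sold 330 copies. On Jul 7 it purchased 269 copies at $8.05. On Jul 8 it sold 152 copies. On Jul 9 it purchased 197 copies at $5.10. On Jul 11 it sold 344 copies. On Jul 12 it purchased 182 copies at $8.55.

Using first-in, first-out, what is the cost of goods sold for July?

COGS = $5,817.15

Jul 6, 330 sold [FIFO — oldest first]: 256 @ $6.85 + 74 @ $7.30 = $2,293.80
Jul 8, 152 sold [FIFO — oldest first]: 91 @ $7.30 + 61 @ $8.05 = $1,155.35
Jul 11, 344 sold [FIFO — oldest first]: 208 @ $8.05 + 136 @ $5.10 = $2,368.00
Total COGS = $2,293.80 + $1,155.35 + $2,368.00 = $5,817.15
Ending inventory: 61 @ $5.10 + 182 @ $8.55 = $1,867.20
Check: goods available $7,684.35 = COGS $5,817.15 + ending $1,867.20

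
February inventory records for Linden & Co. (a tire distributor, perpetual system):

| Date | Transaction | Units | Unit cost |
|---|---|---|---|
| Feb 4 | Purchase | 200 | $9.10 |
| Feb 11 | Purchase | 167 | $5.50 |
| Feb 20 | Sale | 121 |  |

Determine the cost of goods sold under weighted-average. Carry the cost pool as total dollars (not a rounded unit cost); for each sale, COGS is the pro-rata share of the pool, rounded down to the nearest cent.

COGS = $902.88

After Feb 4: 200 on hand, pool $1,820.00 (≈ $9.1000 each)
After Feb 11: 367 on hand, pool $2,738.50 (≈ $7.4619 each)
Feb 20, sell 121: 121/367 × $2,738.50 → $902.88
Ending inventory (cost pool remaining) = $1,835.62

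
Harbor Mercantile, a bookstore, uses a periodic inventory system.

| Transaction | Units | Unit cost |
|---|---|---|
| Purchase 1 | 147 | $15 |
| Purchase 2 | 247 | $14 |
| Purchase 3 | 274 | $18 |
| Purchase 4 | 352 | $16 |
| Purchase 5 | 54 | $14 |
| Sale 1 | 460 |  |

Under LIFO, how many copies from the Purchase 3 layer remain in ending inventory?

220

Sale 1 (460) [LIFO — newest first]: 54 @ $14 + 352 @ $16 + 54 @ $18 = $7,360
Ending inventory: 147 @ $15 + 247 @ $14 + 220 @ $18 = $9,623
Check: goods available $16,983 = COGS $7,360 + ending $9,623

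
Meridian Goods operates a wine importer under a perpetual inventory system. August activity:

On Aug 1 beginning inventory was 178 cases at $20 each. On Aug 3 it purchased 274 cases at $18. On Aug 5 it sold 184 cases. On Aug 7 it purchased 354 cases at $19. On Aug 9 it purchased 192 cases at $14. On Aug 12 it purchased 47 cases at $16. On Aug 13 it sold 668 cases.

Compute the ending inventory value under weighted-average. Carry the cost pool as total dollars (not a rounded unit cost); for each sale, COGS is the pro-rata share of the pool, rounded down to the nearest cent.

Ending inventory = $3,407.45

After Aug 1: 178 on hand, pool $3,560.00 (≈ $20.0000 each)
After Aug 3: 452 on hand, pool $8,492.00 (≈ $18.7876 each)
Aug 5, sell 184: 184/452 × $8,492.00 → $3,456.92
After Aug 7: 622 on hand, pool $11,761.08 (≈ $18.9085 each)
After Aug 9: 814 on hand, pool $14,449.08 (≈ $17.7507 each)
After Aug 12: 861 on hand, pool $15,201.08 (≈ $17.6551 each)
Aug 13, sell 668: 668/861 × $15,201.08 → $11,793.63
Total COGS = $3,456.92 + $11,793.63 = $15,250.55
Ending inventory (cost pool remaining) = $3,407.45
Check: goods available $18,658.00 = COGS $15,250.55 + ending $3,407.45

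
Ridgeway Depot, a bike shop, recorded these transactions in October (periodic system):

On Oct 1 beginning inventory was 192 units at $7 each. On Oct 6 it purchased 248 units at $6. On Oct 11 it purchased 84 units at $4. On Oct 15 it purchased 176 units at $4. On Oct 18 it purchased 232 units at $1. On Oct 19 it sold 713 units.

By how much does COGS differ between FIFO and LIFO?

FIFO COGS: 192 @ $7 + 248 @ $6 + 84 @ $4 + 176 @ $4 + 13 @ $1 = $3,885
LIFO COGS: 232 @ $1 + 176 @ $4 + 84 @ $4 + 221 @ $6 = $2,598
Difference = |$3,885 − $2,598| = $1,287

$1,287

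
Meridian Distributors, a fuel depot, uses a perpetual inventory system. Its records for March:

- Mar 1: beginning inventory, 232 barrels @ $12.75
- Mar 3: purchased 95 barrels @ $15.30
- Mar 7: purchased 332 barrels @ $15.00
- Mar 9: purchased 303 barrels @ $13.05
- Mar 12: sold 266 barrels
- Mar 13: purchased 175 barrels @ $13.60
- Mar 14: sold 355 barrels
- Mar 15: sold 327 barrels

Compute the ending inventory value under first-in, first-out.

Mar 12, 266 sold [FIFO — oldest first]: 232 @ $12.75 + 34 @ $15.30 = $3,478.20
Mar 14, 355 sold [FIFO — oldest first]: 61 @ $15.30 + 294 @ $15.00 = $5,343.30
Mar 15, 327 sold [FIFO — oldest first]: 38 @ $15.00 + 289 @ $13.05 = $4,341.45
Total COGS = $3,478.20 + $5,343.30 + $4,341.45 = $13,162.95
Ending inventory: 14 @ $13.05 + 175 @ $13.60 = $2,562.70

Ending inventory = $2,562.70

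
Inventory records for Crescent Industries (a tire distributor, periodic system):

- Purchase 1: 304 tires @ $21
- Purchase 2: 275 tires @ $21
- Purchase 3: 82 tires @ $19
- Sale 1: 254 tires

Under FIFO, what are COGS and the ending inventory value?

COGS = $5,334; ending inventory = $8,383

Sale 1 (254) [FIFO — oldest first]: 254 @ $21 = $5,334
Ending inventory: 50 @ $21 + 275 @ $21 + 82 @ $19 = $8,383
Check: goods available $13,717 = COGS $5,334 + ending $8,383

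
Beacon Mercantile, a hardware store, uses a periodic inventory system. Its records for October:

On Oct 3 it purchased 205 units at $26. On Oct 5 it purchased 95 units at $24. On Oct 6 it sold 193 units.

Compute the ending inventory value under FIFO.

Oct 6, 193 sold [FIFO — oldest first]: 193 @ $26 = $5,018
Ending inventory: 12 @ $26 + 95 @ $24 = $2,592

Ending inventory = $2,592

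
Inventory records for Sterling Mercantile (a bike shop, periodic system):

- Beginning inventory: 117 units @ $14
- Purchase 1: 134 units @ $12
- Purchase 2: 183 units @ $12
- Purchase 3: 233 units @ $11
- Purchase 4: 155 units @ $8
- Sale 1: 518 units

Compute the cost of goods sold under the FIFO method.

Sale 1 (518) [FIFO — oldest first]: 117 @ $14 + 134 @ $12 + 183 @ $12 + 84 @ $11 = $6,366
Ending inventory: 149 @ $11 + 155 @ $8 = $2,879
Check: goods available $9,245 = COGS $6,366 + ending $2,879

COGS = $6,366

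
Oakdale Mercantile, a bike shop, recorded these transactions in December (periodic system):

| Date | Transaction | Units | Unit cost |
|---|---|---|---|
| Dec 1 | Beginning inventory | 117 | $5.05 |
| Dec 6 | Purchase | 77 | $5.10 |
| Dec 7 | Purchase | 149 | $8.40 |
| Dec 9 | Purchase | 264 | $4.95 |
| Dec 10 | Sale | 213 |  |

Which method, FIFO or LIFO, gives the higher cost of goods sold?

FIFO

FIFO COGS: 117 @ $5.05 + 77 @ $5.10 + 19 @ $8.40 = $1,143.15
LIFO COGS: 213 @ $4.95 = $1,054.35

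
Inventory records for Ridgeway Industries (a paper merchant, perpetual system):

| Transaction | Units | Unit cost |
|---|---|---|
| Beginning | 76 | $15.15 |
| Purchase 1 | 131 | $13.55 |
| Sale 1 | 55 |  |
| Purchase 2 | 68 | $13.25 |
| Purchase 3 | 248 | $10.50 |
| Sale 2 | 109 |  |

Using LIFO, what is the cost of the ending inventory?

Ending inventory = $4,541.70

Sale 1 (55) [LIFO — newest first]: 55 @ $13.55 = $745.25
Sale 2 (109) [LIFO — newest first]: 109 @ $10.50 = $1,144.50
Total COGS = $745.25 + $1,144.50 = $1,889.75
Ending inventory: 76 @ $15.15 + 76 @ $13.55 + 68 @ $13.25 + 139 @ $10.50 = $4,541.70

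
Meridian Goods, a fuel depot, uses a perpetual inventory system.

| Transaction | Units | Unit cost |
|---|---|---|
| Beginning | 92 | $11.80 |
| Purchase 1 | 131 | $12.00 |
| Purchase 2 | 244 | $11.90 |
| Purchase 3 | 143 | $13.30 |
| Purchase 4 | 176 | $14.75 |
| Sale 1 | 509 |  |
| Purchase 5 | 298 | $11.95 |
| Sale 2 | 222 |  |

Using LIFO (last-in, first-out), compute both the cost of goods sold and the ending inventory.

Sale 1 (509) [LIFO — newest first]: 176 @ $14.75 + 143 @ $13.30 + 190 @ $11.90 = $6,758.90
Sale 2 (222) [LIFO — newest first]: 222 @ $11.95 = $2,652.90
Total COGS = $6,758.90 + $2,652.90 = $9,411.80
Ending inventory: 92 @ $11.80 + 131 @ $12.00 + 54 @ $11.90 + 76 @ $11.95 = $4,208.40

COGS = $9,411.80; ending inventory = $4,208.40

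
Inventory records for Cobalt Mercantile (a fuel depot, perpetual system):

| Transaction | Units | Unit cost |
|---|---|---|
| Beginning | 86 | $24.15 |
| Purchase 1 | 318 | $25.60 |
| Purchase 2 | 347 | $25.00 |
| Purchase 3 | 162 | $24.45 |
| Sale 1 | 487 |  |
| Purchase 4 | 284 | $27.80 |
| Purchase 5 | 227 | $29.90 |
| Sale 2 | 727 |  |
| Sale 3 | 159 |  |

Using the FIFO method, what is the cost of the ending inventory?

Sale 1 (487) [FIFO — oldest first]: 86 @ $24.15 + 318 @ $25.60 + 83 @ $25.00 = $12,292.70
Sale 2 (727) [FIFO — oldest first]: 264 @ $25.00 + 162 @ $24.45 + 284 @ $27.80 + 17 @ $29.90 = $18,964.40
Sale 3 (159) [FIFO — oldest first]: 159 @ $29.90 = $4,754.10
Total COGS = $12,292.70 + $18,964.40 + $4,754.10 = $36,011.20
Ending inventory: 51 @ $29.90 = $1,524.90

Ending inventory = $1,524.90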